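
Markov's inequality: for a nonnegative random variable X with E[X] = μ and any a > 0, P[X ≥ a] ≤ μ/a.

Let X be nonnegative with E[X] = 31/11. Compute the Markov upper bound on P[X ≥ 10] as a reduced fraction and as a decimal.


μ = E[X] = 31/11, a = 10.
Markov: P[X ≥ 10] ≤ μ/a = (31/11)/10 = 31/110.
Numerically: ≈ 0.282.
(Since a = 10 > μ = 2.818, the bound 31/110 is < 1 and informative.)

P[X ≥ 10] ≤ 31/110 ≈ 0.282.


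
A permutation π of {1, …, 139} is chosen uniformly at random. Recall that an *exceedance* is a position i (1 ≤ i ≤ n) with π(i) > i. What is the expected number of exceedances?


Write X = Σ_{i=1}^{139} X_i, where X_i = 1_{π(i) > i}.
For each fixed i, π(i) is uniform over {1, …, 139} (marginal of a uniform permutation), so P[π(i) > i] = (n − i)/n. Summing: Σ_{i=1}^{139} (n − i)/n = (0 + 1 + … + 138)/139 = 139(139 − 1)/(2·139) = (139 − 1)/2.
Hence E[X] = Σ_{i=1}^{139} (139 − i)/139 = 69 ≈ 69.000000.

E[X] = 69 = 69.000000.


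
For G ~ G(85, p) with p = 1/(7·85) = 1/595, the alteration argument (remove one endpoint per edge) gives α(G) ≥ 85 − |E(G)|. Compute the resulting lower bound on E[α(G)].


E[|E(G)|] = C(85, 2)·p = 3570 · (1/595) = 6.
E[α(G)] ≥ n − E[|E(G)|] = 85 − 6 = 79.
Numerically: ≈ 79.000.
(This is only a lower bound; the true E[α(G)] may be larger.)

E[α(G)] ≥ 79 ≈ 79.000.


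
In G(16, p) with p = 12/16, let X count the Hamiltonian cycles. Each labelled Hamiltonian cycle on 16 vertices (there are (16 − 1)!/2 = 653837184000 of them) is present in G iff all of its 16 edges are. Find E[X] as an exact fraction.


K_16 has (16 − 1)!/2 = 653837184000 labelled Hamiltonian cycles.
For each such Hamiltonian cycle H, let X_H = 1 if all 16 edges of H are present in G. Then P[X_H = 1] = p^{16} = (3/4)^{16} = 43046721/4294967296.
Summing the indicators: E[X] = Σ_H E[X_H] = 653837184000 · p^{16} = 653837184000 · 43046721/4294967296 = 27485885585032875/4194304.
Numerically: E[X] ≈ 6.55315e+09.

E[X] = 653837184000 · (3/4)^{16} = 27485885585032875/4194304 ≈ 6.55315e+09.


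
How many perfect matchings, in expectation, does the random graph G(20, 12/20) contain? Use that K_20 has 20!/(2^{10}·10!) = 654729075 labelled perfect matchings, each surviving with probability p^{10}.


K_20 has 20!/(2^{10}·10!) = 654729075 labelled perfect matchings.
For each such perfect matching H, let X_H = 1 if all 10 edges of H are present in G. Then P[X_H = 1] = p^{10} = (3/5)^{10} = 59049/9765625.
By linearity of expectation: E[X] = Σ_H E[X_H] = 654729075 · p^{10} = 654729075 · 59049/9765625 = 1546443885987/390625.
Numerically: E[X] ≈ 3.9589e+06.

E[X] = 654729075 · (3/5)^{10} = 1546443885987/390625 ≈ 3.9589e+06.


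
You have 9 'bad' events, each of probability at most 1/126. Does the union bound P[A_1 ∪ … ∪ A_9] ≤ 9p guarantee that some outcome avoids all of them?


Union bound: P[∪_{i=1}^{9} A_i] ≤ Σ_i P[A_i] ≤ 9·p = 9·(1/126) = 1/14.
Numerically: 1/14 ≈ 0.071429.
Is 1/14 < 1? YES.
Since P[∪ A_i] ≤ 1/14 < 1, the complement has P[∩ A_i^c] ≥ 1 − 1/14 = 13/14 > 0, so some outcome avoids every A_i.

9·p = 1/14 ≈ 0.071429; existence CERTIFIED by the union bound.


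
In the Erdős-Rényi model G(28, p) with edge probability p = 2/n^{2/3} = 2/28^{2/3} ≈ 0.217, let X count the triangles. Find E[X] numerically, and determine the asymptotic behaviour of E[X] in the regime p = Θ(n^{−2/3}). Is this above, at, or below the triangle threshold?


Number of potential triangles: C(28, 3) = 3276.
Each occurs with probability p³ ≈ (0.217)³ ≈ 1.02041e-02.
By linearity: E[X] = C(28, 3)·p³ ≈ 3276 · 1.02041e-02 ≈ 33.429.
Since α = 2/3 < 1, p = c/n^{2/3} ≫ 1/n is above the triangle threshold p ~ 1/n. Asymptotically E[X] ~ (c³/6)·n^{3(1−α)} = (2³/6)·n^{1} → ∞; triangles are abundant w.h.p.

E[X] ≈ 33.429; in regime p = Θ(1/n^{2/3}) E[X] diverges (above the triangle threshold p ~ 1/n).


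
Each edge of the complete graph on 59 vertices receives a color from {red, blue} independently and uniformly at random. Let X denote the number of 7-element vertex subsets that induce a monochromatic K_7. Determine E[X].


Let X = Σ_S X_S over the C(59, 7) = 341149446 subsets S of size 7, where X_S = 1 if the K_7 on S is monochromatic.
For a fixed S, the K_7 on S has C(7, 2) = 21 edges. P[all 21 edges red] = (1/2)^21, and likewise for blue, so P[monochromatic] = 2·(1/2)^21 = 2^{1 − 21} = 1/1048576.
By linearity of expectation: E[X] = C(59, 7) · 2^{1 − 21} = 341149446 · 1/1048576 = 170574723/524288.
Numerically: E[X] ≈ 325.345465.

E[X] = C(59,7)·2^(1−C(7,2)) = 170574723/524288 ≈ 325.345465.


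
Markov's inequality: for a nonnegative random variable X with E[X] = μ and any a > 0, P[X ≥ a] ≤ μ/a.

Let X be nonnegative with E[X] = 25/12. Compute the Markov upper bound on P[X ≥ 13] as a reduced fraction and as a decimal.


μ = E[X] = 25/12, a = 13.
Markov: P[X ≥ 13] ≤ μ/a = (25/12)/13 = 25/156.
Numerically: ≈ 0.1603.
(Since a = 13 > μ = 2.0833, the bound 25/156 is < 1 and informative.)

P[X ≥ 13] ≤ 25/156 ≈ 0.1603.


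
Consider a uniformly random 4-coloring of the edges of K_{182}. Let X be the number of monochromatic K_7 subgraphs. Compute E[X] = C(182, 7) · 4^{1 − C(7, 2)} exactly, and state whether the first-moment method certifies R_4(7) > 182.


E[X] = C(182, 7) · 4^{1 − 21} = 1167752750736 · 4^{−20} = 1167752750736/1099511627776.
As a reduced fraction: E[X] = 72984546921/68719476736 ≈ 1.0621.
Is E[X] < 1? NO.
Since E[X] ≥ 1, the first-moment bound is inconclusive at n = 182; it does NOT by itself certify R_4(7) > 182.

E[X] = 72984546921/68719476736 ≈ 1.0621; E[X] ≥ 1; first-moment method inconclusive here.


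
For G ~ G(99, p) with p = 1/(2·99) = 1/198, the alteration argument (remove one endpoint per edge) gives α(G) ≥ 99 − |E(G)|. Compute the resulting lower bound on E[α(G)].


E[|E(G)|] = C(99, 2)·p = 4851 · (1/198) = 49/2.
E[α(G)] ≥ n − E[|E(G)|] = 99 − 49/2 = 149/2.
Numerically: ≈ 74.50000.
(This is only a lower bound; the true E[α(G)] may be larger.)

E[α(G)] ≥ 149/2 ≈ 74.50000.


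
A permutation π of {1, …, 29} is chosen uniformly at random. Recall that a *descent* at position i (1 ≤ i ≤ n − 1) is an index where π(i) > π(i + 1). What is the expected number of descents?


Write X = Σ X_I over i = 1, …, 28, with X_I the indicator of one descent.
There are 28 indicators.
For each fixed i, the pair (π(i), π(i+1)) is a uniformly random ordered pair of distinct values from {1, …, 29}; by symmetry P[π(i) > π(i+1)] = 1/2.
By linearity: E[X] = 28 · (1/2) = (29 − 1) · (1/2) = 14 ≈ 14.000000.

E[X] = 14 = 14.000000.


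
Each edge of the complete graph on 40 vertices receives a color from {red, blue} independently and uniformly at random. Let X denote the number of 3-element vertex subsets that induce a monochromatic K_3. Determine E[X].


Let X = Σ_S X_S over the C(40, 3) = 9880 subsets S of size 3, where X_S = 1 if the K_3 on S is monochromatic.
For a fixed S, the K_3 on S has C(3, 2) = 3 edges. P[all 3 edges red] = (1/2)^3, and likewise for blue, so P[monochromatic] = 2·(1/2)^3 = 2^{1 − 3} = 1/4.
Summing: E[X] = C(40, 3) · 2^{1 − 3} = 9880 · 1/4 = 2470.
Numerically: E[X] ≈ 2470.0000.

E[X] = C(40,3)·2^(1−C(3,2)) = 2470 ≈ 2470.0000.


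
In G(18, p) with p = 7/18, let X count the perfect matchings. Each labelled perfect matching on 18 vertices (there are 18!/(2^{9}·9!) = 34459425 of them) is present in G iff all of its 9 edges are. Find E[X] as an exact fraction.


K_18 has 18!/(2^{9}·9!) = 34459425 labelled perfect matchings.
For each such perfect matching H, let X_H = 1 if all 9 edges of H are present in G. Then P[X_H = 1] = p^{9} = (7/18)^{9} = 40353607/198359290368.
By linearity: E[X] = Σ_H E[X_H] = 34459425 · p^{9} = 34459425 · 40353607/198359290368 = 17167433257975/2448880128.
Numerically: E[X] ≈ 7010.

E[X] = 34459425 · (7/18)^{9} = 17167433257975/2448880128 ≈ 7010.


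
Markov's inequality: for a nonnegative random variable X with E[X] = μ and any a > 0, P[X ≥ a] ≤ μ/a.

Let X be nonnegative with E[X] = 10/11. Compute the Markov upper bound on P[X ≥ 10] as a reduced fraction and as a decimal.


μ = E[X] = 10/11, a = 10.
Markov: P[X ≥ 10] ≤ μ/a = (10/11)/10 = 1/11.
Numerically: ≈ 0.0909.
(Since a = 10 > μ = 0.9091, the bound 1/11 is < 1 and informative.)

P[X ≥ 10] ≤ 1/11 ≈ 0.0909.


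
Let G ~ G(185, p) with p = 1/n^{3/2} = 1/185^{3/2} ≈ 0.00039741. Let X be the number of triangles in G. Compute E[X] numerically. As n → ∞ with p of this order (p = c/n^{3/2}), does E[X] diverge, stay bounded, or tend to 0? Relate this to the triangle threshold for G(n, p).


Number of potential triangles: C(185, 3) = 1038220.
Each occurs with probability p³ ≈ (0.00039741)³ ≈ 6.2766400e-11.
By linearity: E[X] = C(185, 3)·p³ ≈ 1038220 · 6.2766400e-11 ≈ 0.00007.
Since α = 3/2 > 1, p = c/n^{3/2} = o(1/n) is below the triangle threshold p ~ 1/n. Asymptotically E[X] ~ (c³/6)·n^{3(1−α)} = (1³/6)·n^{-1.5} → 0, so by Markov's inequality G has no triangles w.h.p.

E[X] ≈ 0.00007; in regime p = Θ(1/n^{3/2}) E[X] tends to 0 (below the triangle threshold p ~ 1/n).


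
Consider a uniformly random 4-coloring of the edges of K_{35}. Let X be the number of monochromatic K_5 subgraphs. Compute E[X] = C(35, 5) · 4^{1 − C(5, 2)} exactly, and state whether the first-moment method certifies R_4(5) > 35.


E[X] = C(35, 5) · 4^{1 − 10} = 324632 · 4^{−9} = 324632/262144.
As a reduced fraction: E[X] = 40579/32768 ≈ 1.238373.
Is E[X] < 1? NO.
Since E[X] ≥ 1, the first-moment bound is inconclusive at n = 35; it does NOT by itself certify R_4(5) > 35.

E[X] = 40579/32768 ≈ 1.238373; E[X] ≥ 1; first-moment method inconclusive here.


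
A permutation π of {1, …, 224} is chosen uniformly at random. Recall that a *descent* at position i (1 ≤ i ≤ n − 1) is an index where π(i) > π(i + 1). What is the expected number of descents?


Write X = Σ X_I over i = 1, …, 223, with X_I the indicator of one descent.
There are 223 indicators.
For each fixed i, the pair (π(i), π(i+1)) is a uniformly random ordered pair of distinct values from {1, …, 224}; by symmetry P[π(i) > π(i+1)] = 1/2.
By linearity: E[X] = 223 · (1/2) = (224 − 1) · (1/2) = 223/2 ≈ 111.500.

E[X] = 223/2 = 111.500.


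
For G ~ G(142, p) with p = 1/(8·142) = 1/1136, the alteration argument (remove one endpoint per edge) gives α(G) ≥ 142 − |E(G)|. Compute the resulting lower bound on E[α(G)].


E[|E(G)|] = C(142, 2)·p = 10011 · (1/1136) = 141/16.
E[α(G)] ≥ n − E[|E(G)|] = 142 − 141/16 = 2131/16.
Numerically: ≈ 133.188.
(This is only a lower bound; the true E[α(G)] may be larger.)

E[α(G)] ≥ 2131/16 ≈ 133.188.


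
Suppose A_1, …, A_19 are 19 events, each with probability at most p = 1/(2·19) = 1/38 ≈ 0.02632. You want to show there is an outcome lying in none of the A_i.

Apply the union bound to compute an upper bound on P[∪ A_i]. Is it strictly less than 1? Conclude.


Union bound: P[∪_{i=1}^{19} A_i] ≤ Σ_i P[A_i] ≤ 19·p = 19·(1/38) = 1/2.
Numerically: 1/2 ≈ 0.50000.
Is 1/2 < 1? YES.
Since P[∪ A_i] ≤ 1/2 < 1, the complement has P[∩ A_i^c] ≥ 1 − 1/2 = 1/2 > 0, so some outcome avoids every A_i.

19·p = 1/2 ≈ 0.50000; existence CERTIFIED by the union bound.


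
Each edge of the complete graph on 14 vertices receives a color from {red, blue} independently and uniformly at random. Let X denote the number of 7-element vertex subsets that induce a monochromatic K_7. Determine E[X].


Let X = Σ_S X_S over the C(14, 7) = 3432 subsets S of size 7, where X_S = 1 if the K_7 on S is monochromatic.
For a fixed S, the K_7 on S has C(7, 2) = 21 edges. P[all 21 edges red] = (1/2)^21, and likewise for blue, so P[monochromatic] = 2·(1/2)^21 = 2^{1 − 21} = 1/1048576.
By linearity of expectation: E[X] = C(14, 7) · 2^{1 − 21} = 3432 · 1/1048576 = 429/131072.
Numerically: E[X] ≈ 0.0033.

E[X] = C(14,7)·2^(1−C(7,2)) = 429/131072 ≈ 0.0033.


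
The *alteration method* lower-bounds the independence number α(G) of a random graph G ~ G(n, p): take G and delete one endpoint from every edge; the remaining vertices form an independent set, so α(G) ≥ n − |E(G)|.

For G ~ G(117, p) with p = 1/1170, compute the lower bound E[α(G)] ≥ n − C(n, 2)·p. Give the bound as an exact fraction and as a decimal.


E[|E(G)|] = C(117, 2)·p = 6786 · (1/1170) = 29/5.
E[α(G)] ≥ n − E[|E(G)|] = 117 − 29/5 = 556/5.
Numerically: ≈ 111.200.
(This is only a lower bound; the true E[α(G)] may be larger.)

E[α(G)] ≥ 556/5 ≈ 111.200.


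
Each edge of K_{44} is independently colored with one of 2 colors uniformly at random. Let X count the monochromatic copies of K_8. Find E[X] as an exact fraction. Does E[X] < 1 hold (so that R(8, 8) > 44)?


E[X] = C(44, 8) · 2^{1 − 28} = 177232627 · 2^{−27} = 177232627/134217728.
As a reduced fraction: E[X] = 177232627/134217728 ≈ 1.320.
Is E[X] < 1? NO.
Since E[X] ≥ 1, the first-moment bound is inconclusive at n = 44; it does NOT by itself certify R(8, 8) > 44.

E[X] = 177232627/134217728 ≈ 1.320; E[X] ≥ 1; first-moment method inconclusive here.


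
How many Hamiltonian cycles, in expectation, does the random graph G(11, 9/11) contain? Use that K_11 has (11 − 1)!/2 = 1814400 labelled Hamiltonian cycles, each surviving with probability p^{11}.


K_11 has (11 − 1)!/2 = 1814400 labelled Hamiltonian cycles.
For each such Hamiltonian cycle H, let X_H = 1 if all 11 edges of H are present in G. Then P[X_H = 1] = p^{11} = (9/11)^{11} = 31381059609/285311670611.
Summing the indicators: E[X] = Σ_H E[X_H] = 1814400 · p^{11} = 1814400 · 31381059609/285311670611 = 56937794554569600/285311670611.
Numerically: E[X] ≈ 1.9956e+05.

E[X] = 1814400 · (9/11)^{11} = 56937794554569600/285311670611 ≈ 1.9956e+05.


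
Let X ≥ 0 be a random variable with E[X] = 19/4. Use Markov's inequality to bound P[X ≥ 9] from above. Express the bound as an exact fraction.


μ = E[X] = 19/4, a = 9.
Markov: P[X ≥ 9] ≤ μ/a = (19/4)/9 = 19/36.
Numerically: ≈ 0.52778.
(Since a = 9 > μ = 4.75000, the bound 19/36 is < 1 and informative.)

P[X ≥ 9] ≤ 19/36 ≈ 0.52778.


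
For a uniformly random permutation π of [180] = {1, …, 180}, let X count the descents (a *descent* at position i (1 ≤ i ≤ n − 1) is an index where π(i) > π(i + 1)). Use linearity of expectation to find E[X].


Write X = Σ X_I over i = 1, …, 179, with X_I the indicator of one descent.
There are 179 indicators.
For each fixed i, the pair (π(i), π(i+1)) is a uniformly random ordered pair of distinct values from {1, …, 180}; by symmetry P[π(i) > π(i+1)] = 1/2.
By linearity: E[X] = 179 · (1/2) = (180 − 1) · (1/2) = 179/2 ≈ 89.500000.

E[X] = 179/2 = 89.500000.


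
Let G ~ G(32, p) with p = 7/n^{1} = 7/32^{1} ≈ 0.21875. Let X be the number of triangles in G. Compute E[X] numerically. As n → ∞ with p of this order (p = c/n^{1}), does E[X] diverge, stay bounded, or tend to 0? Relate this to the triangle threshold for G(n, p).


Number of potential triangles: C(32, 3) = 4960.
Each occurs with probability p³ ≈ (0.21875)³ ≈ 1.04675293e-02.
By linearity: E[X] = C(32, 3)·p³ ≈ 4960 · 1.04675293e-02 ≈ 51.918945.
Here α = 1, so p = 7/n is exactly at the triangle threshold p ~ 1/n. Asymptotically E[X] → c³/6 = 7³/6 = 343/6 ≈ 57.166667, a bounded constant. In this regime the triangle count is asymptotically Poisson(c³/6).

E[X] ≈ 51.918945; in regime p = Θ(1/n^{1}) E[X] stays bounded (at the triangle threshold p ~ 1/n).


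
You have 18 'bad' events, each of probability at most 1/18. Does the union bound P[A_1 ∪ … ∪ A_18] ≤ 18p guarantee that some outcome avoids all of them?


Union bound: P[∪_{i=1}^{18} A_i] ≤ Σ_i P[A_i] ≤ 18·p = 18·(1/18) = 1.
Numerically: 1 ≈ 1.000000.
Is 1 < 1? NO.
Since the bound 1 is ≥ 1, the union bound is uninformative here; it does NOT by itself certify existence.

18·p = 1 ≈ 1.000000; existence NOT certified by the union bound.


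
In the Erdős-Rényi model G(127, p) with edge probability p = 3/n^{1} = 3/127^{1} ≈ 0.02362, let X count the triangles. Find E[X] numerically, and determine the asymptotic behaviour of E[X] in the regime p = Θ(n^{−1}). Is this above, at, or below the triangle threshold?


Number of potential triangles: C(127, 3) = 333375.
Each occurs with probability p³ ≈ (0.02362)³ ≈ 1.318113e-05.
By linearity: E[X] = C(127, 3)·p³ ≈ 333375 · 1.318113e-05 ≈ 4.3943.
Here α = 1, so p = 3/n is exactly at the triangle threshold p ~ 1/n. Asymptotically E[X] → c³/6 = 3³/6 = 9/2 ≈ 4.5000, a bounded constant. In this regime the triangle count is asymptotically Poisson(c³/6).

E[X] ≈ 4.3943; in regime p = Θ(1/n^{1}) E[X] stays bounded (at the triangle threshold p ~ 1/n).


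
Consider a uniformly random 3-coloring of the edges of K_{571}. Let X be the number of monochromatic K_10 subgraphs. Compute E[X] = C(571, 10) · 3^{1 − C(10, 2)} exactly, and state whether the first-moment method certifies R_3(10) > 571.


E[X] = C(571, 10) · 3^{1 − 45} = 937951290893172842001 · 3^{−44} = 937951290893172842001/984770902183611232881.
As a reduced fraction: E[X] = 104216810099241426889/109418989131512359209 ≈ 0.95246.
Is E[X] < 1? YES.
Since E[X] < 1, there exists a 3-coloring of K_{571} with no monochromatic K_10; hence R_3(10) > 571.

E[X] = 104216810099241426889/109418989131512359209 ≈ 0.95246; E[X] < 1, so R_3(10) > 571.


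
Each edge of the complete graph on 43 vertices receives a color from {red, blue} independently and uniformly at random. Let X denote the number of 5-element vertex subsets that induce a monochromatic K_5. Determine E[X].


Let X = Σ_S X_S over the C(43, 5) = 962598 subsets S of size 5, where X_S = 1 if the K_5 on S is monochromatic.
For a fixed S, the K_5 on S has C(5, 2) = 10 edges. P[all 10 edges red] = (1/2)^10, and likewise for blue, so P[monochromatic] = 2·(1/2)^10 = 2^{1 − 10} = 1/512.
By linearity of expectation: E[X] = C(43, 5) · 2^{1 − 10} = 962598 · 1/512 = 481299/256.
Numerically: E[X] ≈ 1880.074219.

E[X] = C(43,5)·2^(1−C(5,2)) = 481299/256 ≈ 1880.074219.


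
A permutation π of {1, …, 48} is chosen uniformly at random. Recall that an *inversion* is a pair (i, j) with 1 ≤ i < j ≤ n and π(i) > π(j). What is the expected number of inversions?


Write X = Σ X_I over the C(48, 2) = 1128 pairs i < j, with X_I the indicator of one inversion.
There are 1128 indicators.
For each fixed pair i < j, the values π(i) and π(j) are two distinct elements of {1, …, 48} in uniformly random order; by symmetry P[π(i) > π(j)] = 1/2.
By linearity: E[X] = 1128 · (1/2) = C(48, 2) · (1/2) = 1128/2 = 564 ≈ 564.000.

E[X] = 564 = 564.000.


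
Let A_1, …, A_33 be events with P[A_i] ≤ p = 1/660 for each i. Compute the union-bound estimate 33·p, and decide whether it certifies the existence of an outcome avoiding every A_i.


Union bound: P[∪_{i=1}^{33} A_i] ≤ Σ_i P[A_i] ≤ 33·p = 33·(1/660) = 1/20.
Numerically: 1/20 ≈ 0.05000.
Is 1/20 < 1? YES.
Since P[∪ A_i] ≤ 1/20 < 1, the complement has P[∩ A_i^c] ≥ 1 − 1/20 = 19/20 > 0, so some outcome avoids every A_i.

33·p = 1/20 ≈ 0.05000; existence CERTIFIED by the union bound.


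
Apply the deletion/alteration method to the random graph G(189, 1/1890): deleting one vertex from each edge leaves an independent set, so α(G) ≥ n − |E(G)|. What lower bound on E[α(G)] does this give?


E[|E(G)|] = C(189, 2)·p = 17766 · (1/1890) = 47/5.
E[α(G)] ≥ n − E[|E(G)|] = 189 − 47/5 = 898/5.
Numerically: ≈ 179.60000.
(This is only a lower bound; the true E[α(G)] may be larger.)

E[α(G)] ≥ 898/5 ≈ 179.60000.


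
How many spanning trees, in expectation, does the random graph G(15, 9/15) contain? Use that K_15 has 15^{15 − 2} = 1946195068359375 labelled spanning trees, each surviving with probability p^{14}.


K_15 has 15^{15 − 2} = 1946195068359375 labelled spanning trees.
For each such spanning tree H, let X_H = 1 if all 14 edges of H are present in G. Then P[X_H = 1] = p^{14} = (3/5)^{14} = 4782969/6103515625.
By linearity of expectation: E[X] = Σ_H E[X_H] = 1946195068359375 · p^{14} = 1946195068359375 · 4782969/6103515625 = 7625597484987/5.
Numerically: E[X] ≈ 1.53e+12.

E[X] = 1946195068359375 · (3/5)^{14} = 7625597484987/5 ≈ 1.53e+12.


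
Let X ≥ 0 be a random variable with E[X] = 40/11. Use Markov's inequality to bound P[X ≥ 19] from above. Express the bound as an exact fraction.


μ = E[X] = 40/11, a = 19.
Markov: P[X ≥ 19] ≤ μ/a = (40/11)/19 = 40/209.
Numerically: ≈ 0.191.
(Since a = 19 > μ = 3.636, the bound 40/209 is < 1 and informative.)

P[X ≥ 19] ≤ 40/209 ≈ 0.191.


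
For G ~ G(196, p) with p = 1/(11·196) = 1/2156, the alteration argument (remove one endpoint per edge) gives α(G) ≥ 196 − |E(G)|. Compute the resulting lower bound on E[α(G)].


E[|E(G)|] = C(196, 2)·p = 19110 · (1/2156) = 195/22.
E[α(G)] ≥ n − E[|E(G)|] = 196 − 195/22 = 4117/22.
Numerically: ≈ 187.1364.
(This is only a lower bound; the true E[α(G)] may be larger.)

E[α(G)] ≥ 4117/22 ≈ 187.1364.


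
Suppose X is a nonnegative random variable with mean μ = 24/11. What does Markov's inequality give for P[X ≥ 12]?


μ = E[X] = 24/11, a = 12.
Markov: P[X ≥ 12] ≤ μ/a = (24/11)/12 = 2/11.
Numerically: ≈ 0.18182.
(Since a = 12 > μ = 2.18182, the bound 2/11 is < 1 and informative.)

P[X ≥ 12] ≤ 2/11 ≈ 0.18182.


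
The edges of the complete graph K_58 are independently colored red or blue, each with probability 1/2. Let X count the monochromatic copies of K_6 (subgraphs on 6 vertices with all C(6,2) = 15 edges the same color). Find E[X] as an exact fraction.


Let X = Σ_S X_S over the C(58, 6) = 40475358 subsets S of size 6, where X_S = 1 if the K_6 on S is monochromatic.
For a fixed S, the K_6 on S has C(6, 2) = 15 edges. P[all 15 edges red] = (1/2)^15, and likewise for blue, so P[monochromatic] = 2·(1/2)^15 = 2^{1 − 15} = 1/16384.
By linearity: E[X] = C(58, 6) · 2^{1 − 15} = 40475358 · 1/16384 = 20237679/8192.
Numerically: E[X] ≈ 2470.419800.

E[X] = C(58,6)·2^(1−C(6,2)) = 20237679/8192 ≈ 2470.419800.


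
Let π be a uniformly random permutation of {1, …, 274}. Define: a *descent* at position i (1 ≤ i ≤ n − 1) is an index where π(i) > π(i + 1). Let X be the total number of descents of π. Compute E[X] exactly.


Write X = Σ X_I over i = 1, …, 273, with X_I the indicator of one descent.
There are 273 indicators.
For each fixed i, the pair (π(i), π(i+1)) is a uniformly random ordered pair of distinct values from {1, …, 274}; by symmetry P[π(i) > π(i+1)] = 1/2.
By linearity: E[X] = 273 · (1/2) = (274 − 1) · (1/2) = 273/2 ≈ 136.500.

E[X] = 273/2 = 136.500.


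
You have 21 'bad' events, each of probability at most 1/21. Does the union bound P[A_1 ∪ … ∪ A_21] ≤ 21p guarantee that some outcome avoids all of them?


Union bound: P[∪_{i=1}^{21} A_i] ≤ Σ_i P[A_i] ≤ 21·p = 21·(1/21) = 1.
Numerically: 1 ≈ 1.000.
Is 1 < 1? NO.
Since the bound 1 is ≥ 1, the union bound is uninformative here; it does NOT by itself certify existence.

21·p = 1 ≈ 1.000; existence NOT certified by the union bound.


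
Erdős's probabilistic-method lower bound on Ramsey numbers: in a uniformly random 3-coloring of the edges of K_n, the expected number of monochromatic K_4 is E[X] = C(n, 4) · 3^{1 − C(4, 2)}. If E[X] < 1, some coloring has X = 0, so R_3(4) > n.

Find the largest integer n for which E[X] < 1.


We need C(n, 4) · 3^{1 − 6} < 1, i.e. C(n, 4) < 3^{6 − 1} = 243.
Check values of n near the boundary:
  n = 9: C(9, 4) = 126; 126 < 243? YES
  n = 10: C(10, 4) = 210; 210 < 243? YES
  n = 11: C(11, 4) = 330; 330 < 243? NO
  n = 12: C(12, 4) = 495; 495 < 243? NO
  n = 13: C(13, 4) = 715; 715 < 243? NO
The largest n with C(n, 4) < 243 is n = 10 (where E[X] = 70/81 ≈ 0.864198). Hence R_3(4) > 10, i.e. R_3(4) ≥ 11.

Largest n = 10; hence R_3(4) > 10.


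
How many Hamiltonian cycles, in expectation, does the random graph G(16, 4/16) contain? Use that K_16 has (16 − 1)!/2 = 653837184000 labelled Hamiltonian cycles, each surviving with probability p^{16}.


K_16 has (16 − 1)!/2 = 653837184000 labelled Hamiltonian cycles.
For each such Hamiltonian cycle H, let X_H = 1 if all 16 edges of H are present in G. Then P[X_H = 1] = p^{16} = (1/4)^{16} = 1/4294967296.
By linearity of expectation: E[X] = Σ_H E[X_H] = 653837184000 · p^{16} = 653837184000 · 1/4294967296 = 638512875/4194304.
Numerically: E[X] ≈ 152.2.

E[X] = 653837184000 · (1/4)^{16} = 638512875/4194304 ≈ 152.2.


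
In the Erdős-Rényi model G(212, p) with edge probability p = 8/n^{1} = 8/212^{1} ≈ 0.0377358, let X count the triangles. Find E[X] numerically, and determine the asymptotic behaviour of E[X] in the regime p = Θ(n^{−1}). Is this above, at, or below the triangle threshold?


Number of potential triangles: C(212, 3) = 1565620.
Each occurs with probability p³ ≈ (0.0377358)³ ≈ 5.37356341e-05.
By linearity: E[X] = C(212, 3)·p³ ≈ 1565620 · 5.37356341e-05 ≈ 84.129583.
Here α = 1, so p = 8/n is exactly at the triangle threshold p ~ 1/n. Asymptotically E[X] → c³/6 = 8³/6 = 256/3 ≈ 85.333333, a bounded constant. In this regime the triangle count is asymptotically Poisson(c³/6).

E[X] ≈ 84.129583; in regime p = Θ(1/n^{1}) E[X] stays bounded (at the triangle threshold p ~ 1/n).


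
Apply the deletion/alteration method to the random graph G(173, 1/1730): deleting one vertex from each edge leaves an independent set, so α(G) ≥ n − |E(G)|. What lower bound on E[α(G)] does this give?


E[|E(G)|] = C(173, 2)·p = 14878 · (1/1730) = 43/5.
E[α(G)] ≥ n − E[|E(G)|] = 173 − 43/5 = 822/5.
Numerically: ≈ 164.400.
(This is only a lower bound; the true E[α(G)] may be larger.)

E[α(G)] ≥ 822/5 ≈ 164.400.


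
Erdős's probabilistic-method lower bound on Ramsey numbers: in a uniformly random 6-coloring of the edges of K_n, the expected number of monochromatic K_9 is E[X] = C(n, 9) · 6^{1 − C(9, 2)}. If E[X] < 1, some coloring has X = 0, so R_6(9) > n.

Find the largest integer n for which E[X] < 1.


We need C(n, 9) · 6^{1 − 36} < 1, i.e. C(n, 9) < 6^{36 − 1} = 1719070799748422591028658176.
Check values of n near the boundary:
  n = 4402: C(4402, 9) = 1696419745356657449393393700; 1696419745356657449393393700 < 1719070799748422591028658176? YES
  n = 4403: C(4403, 9) = 1699894433046281918452233150; 1699894433046281918452233150 < 1719070799748422591028658176? YES
  n = 4404: C(4404, 9) = 1703375445537161676647015880; 1703375445537161676647015880 < 1719070799748422591028658176? YES
  n = 4405: C(4405, 9) = 1706862792900636302463627150; 1706862792900636302463627150 < 1719070799748422591028658176? YES
  n = 4406: C(4406, 9) = 1710356485221788389505285700; 1710356485221788389505285700 < 1719070799748422591028658176? YES
  n = 4407: C(4407, 9) = 1713856532599459170657070050; 1713856532599459170657070050 < 1719070799748422591028658176? YES
  n = 4408: C(4408, 9) = 1717362945146264156457459600; 1717362945146264156457459600 < 1719070799748422591028658176? YES
  n = 4409: C(4409, 9) = 1720875732988608787686577131; 1720875732988608787686577131 < 1719070799748422591028658176? NO
  n = 4410: C(4410, 9) = 1724394906266704102180823710; 1724394906266704102180823710 < 1719070799748422591028658176? NO
The largest n with C(n, 9) < 1719070799748422591028658176 is n = 4408 (where E[X] = 35778394690547169926197075/35813974994758803979763712 ≈ 0.9990). Hence R_6(9) > 4408, i.e. R_6(9) ≥ 4409.

Largest n = 4408; hence R_6(9) > 4408.


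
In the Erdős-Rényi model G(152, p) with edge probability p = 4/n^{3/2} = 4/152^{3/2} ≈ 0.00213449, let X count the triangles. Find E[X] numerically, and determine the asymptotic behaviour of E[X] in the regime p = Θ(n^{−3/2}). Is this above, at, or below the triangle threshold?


Number of potential triangles: C(152, 3) = 573800.
Each occurs with probability p³ ≈ (0.00213449)³ ≈ 9.72487053e-09.
By linearity: E[X] = C(152, 3)·p³ ≈ 573800 · 9.72487053e-09 ≈ 0.005580.
Since α = 3/2 > 1, p = c/n^{3/2} = o(1/n) is below the triangle threshold p ~ 1/n. Asymptotically E[X] ~ (c³/6)·n^{3(1−α)} = (4³/6)·n^{-1.5} → 0, so by Markov's inequality G has no triangles w.h.p.

E[X] ≈ 0.005580; in regime p = Θ(1/n^{3/2}) E[X] tends to 0 (below the triangle threshold p ~ 1/n).


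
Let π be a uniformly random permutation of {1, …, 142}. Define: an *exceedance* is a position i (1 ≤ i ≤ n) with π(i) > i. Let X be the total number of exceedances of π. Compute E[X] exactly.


Write X = Σ_{i=1}^{142} X_i, where X_i = 1_{π(i) > i}.
For each fixed i, π(i) is uniform over {1, …, 142} (marginal of a uniform permutation), so P[π(i) > i] = (n − i)/n. Summing: Σ_{i=1}^{142} (n − i)/n = (0 + 1 + … + 141)/142 = 142(142 − 1)/(2·142) = (142 − 1)/2.
Hence E[X] = Σ_{i=1}^{142} (142 − i)/142 = 141/2 ≈ 70.500.

E[X] = 141/2 = 70.500.


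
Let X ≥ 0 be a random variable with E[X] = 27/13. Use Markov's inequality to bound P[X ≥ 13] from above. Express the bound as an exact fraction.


μ = E[X] = 27/13, a = 13.
Markov: P[X ≥ 13] ≤ μ/a = (27/13)/13 = 27/169.
Numerically: ≈ 0.160.
(Since a = 13 > μ = 2.077, the bound 27/169 is < 1 and informative.)

P[X ≥ 13] ≤ 27/169 ≈ 0.160.


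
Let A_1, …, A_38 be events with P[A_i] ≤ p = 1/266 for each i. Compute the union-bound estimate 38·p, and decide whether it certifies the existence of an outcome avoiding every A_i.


Union bound: P[∪_{i=1}^{38} A_i] ≤ Σ_i P[A_i] ≤ 38·p = 38·(1/266) = 1/7.
Numerically: 1/7 ≈ 0.1429.
Is 1/7 < 1? YES.
Since P[∪ A_i] ≤ 1/7 < 1, the complement has P[∩ A_i^c] ≥ 1 − 1/7 = 6/7 > 0, so some outcome avoids every A_i.

38·p = 1/7 ≈ 0.1429; existence CERTIFIED by the union bound.


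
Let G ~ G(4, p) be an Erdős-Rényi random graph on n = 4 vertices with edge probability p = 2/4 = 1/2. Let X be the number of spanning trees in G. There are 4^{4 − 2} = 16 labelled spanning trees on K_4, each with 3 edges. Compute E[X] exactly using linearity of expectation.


K_4 has 4^{4 − 2} = 16 labelled spanning trees.
For each such spanning tree H, let X_H = 1 if all 3 edges of H are present in G. Then P[X_H = 1] = p^{3} = (1/2)^{3} = 1/8.
By linearity of expectation: E[X] = Σ_H E[X_H] = 16 · p^{3} = 16 · 1/8 = 2.
Numerically: E[X] ≈ 2.

E[X] = 16 · (1/2)^{3} = 2 ≈ 2.


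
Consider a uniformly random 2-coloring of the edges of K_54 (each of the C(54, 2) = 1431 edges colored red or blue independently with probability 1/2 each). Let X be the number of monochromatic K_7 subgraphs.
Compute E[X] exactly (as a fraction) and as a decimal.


Let X = Σ_S X_S over the C(54, 7) = 177100560 subsets S of size 7, where X_S = 1 if the K_7 on S is monochromatic.
For a fixed S, the K_7 on S has C(7, 2) = 21 edges. P[all 21 edges red] = (1/2)^21, and likewise for blue, so P[monochromatic] = 2·(1/2)^21 = 2^{1 − 21} = 1/1048576.
By linearity of expectation: E[X] = C(54, 7) · 2^{1 − 21} = 177100560 · 1/1048576 = 11068785/65536.
Numerically: E[X] ≈ 168.896.

E[X] = C(54,7)·2^(1−C(7,2)) = 11068785/65536 ≈ 168.896.


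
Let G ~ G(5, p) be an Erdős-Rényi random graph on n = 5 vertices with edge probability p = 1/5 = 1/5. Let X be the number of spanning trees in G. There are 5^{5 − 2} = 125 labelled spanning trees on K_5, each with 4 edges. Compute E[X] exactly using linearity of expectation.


K_5 has 5^{5 − 2} = 125 labelled spanning trees.
For each such spanning tree H, let X_H = 1 if all 4 edges of H are present in G. Then P[X_H = 1] = p^{4} = (1/5)^{4} = 1/625.
By linearity of expectation: E[X] = Σ_H E[X_H] = 125 · p^{4} = 125 · 1/625 = 1/5.
Numerically: E[X] ≈ 0.2.

E[X] = 125 · (1/5)^{4} = 1/5 ≈ 0.2.


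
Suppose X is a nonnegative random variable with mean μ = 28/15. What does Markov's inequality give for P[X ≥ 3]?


μ = E[X] = 28/15, a = 3.
Markov: P[X ≥ 3] ≤ μ/a = (28/15)/3 = 28/45.
Numerically: ≈ 0.6222.
(Since a = 3 > μ = 1.8667, the bound 28/45 is < 1 and informative.)

P[X ≥ 3] ≤ 28/45 ≈ 0.6222.


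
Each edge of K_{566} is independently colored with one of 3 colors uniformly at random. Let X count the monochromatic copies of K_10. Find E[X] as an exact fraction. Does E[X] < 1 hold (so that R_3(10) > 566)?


E[X] = C(566, 10) · 3^{1 − 45} = 858376364549067965458 · 3^{−44} = 858376364549067965458/984770902183611232881.
As a reduced fraction: E[X] = 858376364549067965458/984770902183611232881 ≈ 0.87165.
Is E[X] < 1? YES.
Since E[X] < 1, there exists a 3-coloring of K_{566} with no monochromatic K_10; hence R_3(10) > 566.

E[X] = 858376364549067965458/984770902183611232881 ≈ 0.87165; E[X] < 1, so R_3(10) > 566.


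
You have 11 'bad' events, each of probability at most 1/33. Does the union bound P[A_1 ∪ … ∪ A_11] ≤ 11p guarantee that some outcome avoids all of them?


Union bound: P[∪_{i=1}^{11} A_i] ≤ Σ_i P[A_i] ≤ 11·p = 11·(1/33) = 1/3.
Numerically: 1/3 ≈ 0.3333.
Is 1/3 < 1? YES.
Since P[∪ A_i] ≤ 1/3 < 1, the complement has P[∩ A_i^c] ≥ 1 − 1/3 = 2/3 > 0, so some outcome avoids every A_i.

11·p = 1/3 ≈ 0.3333; existence CERTIFIED by the union bound.


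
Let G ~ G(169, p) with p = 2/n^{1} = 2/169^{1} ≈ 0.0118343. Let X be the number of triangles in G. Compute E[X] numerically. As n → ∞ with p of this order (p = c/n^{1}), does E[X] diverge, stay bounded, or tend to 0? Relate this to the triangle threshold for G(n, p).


Number of potential triangles: C(169, 3) = 790244.
Each occurs with probability p³ ≈ (0.0118343)³ ≈ 1.65740969e-06.
By linearity: E[X] = C(169, 3)·p³ ≈ 790244 · 1.65740969e-06 ≈ 1.309758.
Here α = 1, so p = 2/n is exactly at the triangle threshold p ~ 1/n. Asymptotically E[X] → c³/6 = 2³/6 = 4/3 ≈ 1.333333, a bounded constant. In this regime the triangle count is asymptotically Poisson(c³/6).

E[X] ≈ 1.309758; in regime p = Θ(1/n^{1}) E[X] stays bounded (at the triangle threshold p ~ 1/n).


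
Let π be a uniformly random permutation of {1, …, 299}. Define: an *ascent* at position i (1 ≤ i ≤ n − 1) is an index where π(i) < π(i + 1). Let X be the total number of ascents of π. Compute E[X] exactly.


Write X = Σ X_I over i = 1, …, 298, with X_I the indicator of one ascent.
There are 298 indicators.
For each fixed i, the pair (π(i), π(i+1)) is a uniformly random ordered pair of distinct values from {1, …, 299}; by symmetry P[π(i) < π(i+1)] = 1/2.
By linearity: E[X] = 298 · (1/2) = (299 − 1) · (1/2) = 149 ≈ 149.000.

E[X] = 149 = 149.000.


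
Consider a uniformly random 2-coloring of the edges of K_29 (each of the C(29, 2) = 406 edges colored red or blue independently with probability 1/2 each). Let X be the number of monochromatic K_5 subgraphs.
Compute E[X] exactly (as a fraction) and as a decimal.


Let X = Σ_S X_S over the C(29, 5) = 118755 subsets S of size 5, where X_S = 1 if the K_5 on S is monochromatic.
For a fixed S, the K_5 on S has C(5, 2) = 10 edges. P[all 10 edges red] = (1/2)^10, and likewise for blue, so P[monochromatic] = 2·(1/2)^10 = 2^{1 − 10} = 1/512.
By linearity: E[X] = C(29, 5) · 2^{1 − 10} = 118755 · 1/512 = 118755/512.
Numerically: E[X] ≈ 231.943.

E[X] = C(29,5)·2^(1−C(5,2)) = 118755/512 ≈ 231.943.


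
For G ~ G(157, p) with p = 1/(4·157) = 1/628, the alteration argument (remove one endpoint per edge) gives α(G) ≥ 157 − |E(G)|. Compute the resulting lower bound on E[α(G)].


E[|E(G)|] = C(157, 2)·p = 12246 · (1/628) = 39/2.
E[α(G)] ≥ n − E[|E(G)|] = 157 − 39/2 = 275/2.
Numerically: ≈ 137.5000.
(This is only a lower bound; the true E[α(G)] may be larger.)

E[α(G)] ≥ 275/2 ≈ 137.5000.


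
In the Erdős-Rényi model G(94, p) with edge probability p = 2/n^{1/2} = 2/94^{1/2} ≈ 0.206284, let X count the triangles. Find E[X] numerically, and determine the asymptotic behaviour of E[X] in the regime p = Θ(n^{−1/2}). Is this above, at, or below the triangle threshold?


Number of potential triangles: C(94, 3) = 134044.
Each occurs with probability p³ ≈ (0.206284)³ ≈ 8.77805316e-03.
By linearity: E[X] = C(94, 3)·p³ ≈ 134044 · 8.77805316e-03 ≈ 1176.645358.
Since α = 1/2 < 1, p = c/n^{1/2} ≫ 1/n is above the triangle threshold p ~ 1/n. Asymptotically E[X] ~ (c³/6)·n^{3(1−α)} = (2³/6)·n^{1.5} → ∞; triangles are abundant w.h.p.

E[X] ≈ 1176.645358; in regime p = Θ(1/n^{1/2}) E[X] diverges (above the triangle threshold p ~ 1/n).


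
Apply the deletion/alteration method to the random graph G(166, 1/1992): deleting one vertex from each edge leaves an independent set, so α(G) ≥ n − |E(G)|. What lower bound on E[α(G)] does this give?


E[|E(G)|] = C(166, 2)·p = 13695 · (1/1992) = 55/8.
E[α(G)] ≥ n − E[|E(G)|] = 166 − 55/8 = 1273/8.
Numerically: ≈ 159.125000.
(This is only a lower bound; the true E[α(G)] may be larger.)

E[α(G)] ≥ 1273/8 ≈ 159.125000.


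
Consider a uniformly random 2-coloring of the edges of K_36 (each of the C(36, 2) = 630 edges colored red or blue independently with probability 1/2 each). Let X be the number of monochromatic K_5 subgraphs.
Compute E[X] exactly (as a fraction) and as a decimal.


Let X = Σ_S X_S over the C(36, 5) = 376992 subsets S of size 5, where X_S = 1 if the K_5 on S is monochromatic.
For a fixed S, the K_5 on S has C(5, 2) = 10 edges. P[all 10 edges red] = (1/2)^10, and likewise for blue, so P[monochromatic] = 2·(1/2)^10 = 2^{1 − 10} = 1/512.
By linearity of expectation: E[X] = C(36, 5) · 2^{1 − 10} = 376992 · 1/512 = 11781/16.
Numerically: E[X] ≈ 736.31250.

E[X] = C(36,5)·2^(1−C(5,2)) = 11781/16 ≈ 736.31250.


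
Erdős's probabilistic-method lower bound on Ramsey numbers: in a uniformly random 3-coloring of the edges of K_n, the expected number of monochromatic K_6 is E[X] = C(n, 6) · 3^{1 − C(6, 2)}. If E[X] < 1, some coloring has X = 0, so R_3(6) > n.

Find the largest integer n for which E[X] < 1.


We need C(n, 6) · 3^{1 − 15} < 1, i.e. C(n, 6) < 3^{15 − 1} = 4782969.
Check values of n near the boundary:
  n = 38: C(38, 6) = 2760681; 2760681 < 4782969? YES
  n = 39: C(39, 6) = 3262623; 3262623 < 4782969? YES
  n = 40: C(40, 6) = 3838380; 3838380 < 4782969? YES
  n = 41: C(41, 6) = 4496388; 4496388 < 4782969? YES
  n = 42: C(42, 6) = 5245786; 5245786 < 4782969? NO
The largest n with C(n, 6) < 4782969 is n = 41 (where E[X] = 1498796/1594323 ≈ 0.940083). Hence R_3(6) > 41, i.e. R_3(6) ≥ 42.

Largest n = 41; hence R_3(6) > 41.


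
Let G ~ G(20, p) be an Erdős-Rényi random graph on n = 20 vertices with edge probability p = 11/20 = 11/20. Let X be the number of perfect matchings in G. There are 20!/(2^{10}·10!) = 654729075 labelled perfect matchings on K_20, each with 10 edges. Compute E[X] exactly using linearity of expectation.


K_20 has 20!/(2^{10}·10!) = 654729075 labelled perfect matchings.
For each such perfect matching H, let X_H = 1 if all 10 edges of H are present in G. Then P[X_H = 1] = p^{10} = (11/20)^{10} = 25937424601/10240000000000.
By linearity: E[X] = Σ_H E[X_H] = 654729075 · p^{10} = 654729075 · 25937424601/10240000000000 = 679279440675798963/409600000000.
Numerically: E[X] ≈ 1.66e+06.

E[X] = 654729075 · (11/20)^{10} = 679279440675798963/409600000000 ≈ 1.66e+06.


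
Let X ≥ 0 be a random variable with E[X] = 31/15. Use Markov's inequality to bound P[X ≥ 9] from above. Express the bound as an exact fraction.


μ = E[X] = 31/15, a = 9.
Markov: P[X ≥ 9] ≤ μ/a = (31/15)/9 = 31/135.
Numerically: ≈ 0.230.
(Since a = 9 > μ = 2.067, the bound 31/135 is < 1 and informative.)

P[X ≥ 9] ≤ 31/135 ≈ 0.230.


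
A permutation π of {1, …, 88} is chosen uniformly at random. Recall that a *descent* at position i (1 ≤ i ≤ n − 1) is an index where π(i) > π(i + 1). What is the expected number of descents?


Write X = Σ X_I over i = 1, …, 87, with X_I the indicator of one descent.
There are 87 indicators.
For each fixed i, the pair (π(i), π(i+1)) is a uniformly random ordered pair of distinct values from {1, …, 88}; by symmetry P[π(i) > π(i+1)] = 1/2.
By linearity: E[X] = 87 · (1/2) = (88 − 1) · (1/2) = 87/2 ≈ 43.500000.

E[X] = 87/2 = 43.500000.
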